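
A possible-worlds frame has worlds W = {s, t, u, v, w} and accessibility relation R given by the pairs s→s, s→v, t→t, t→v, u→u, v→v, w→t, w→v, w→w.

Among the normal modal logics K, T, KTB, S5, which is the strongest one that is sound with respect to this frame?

Reflexive (axiom T): yes — every world is R-related to itself.
Symmetric (axiom B): no — s R v but not v R s.
Euclidean (axiom 5): no — w R v and w R t, but not v R t.
So F validates K, T; KTB would additionally require R to be symmetric. The strongest is T.

T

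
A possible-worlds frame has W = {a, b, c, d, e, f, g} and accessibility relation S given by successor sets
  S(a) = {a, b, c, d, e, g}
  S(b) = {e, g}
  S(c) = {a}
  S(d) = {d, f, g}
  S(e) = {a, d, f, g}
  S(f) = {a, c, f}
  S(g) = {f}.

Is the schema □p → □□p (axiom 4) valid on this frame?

By correspondence theory, 4 is valid on a frame iff S is transitive.
Transitive: no — a S d and d S f, but not a S f.

No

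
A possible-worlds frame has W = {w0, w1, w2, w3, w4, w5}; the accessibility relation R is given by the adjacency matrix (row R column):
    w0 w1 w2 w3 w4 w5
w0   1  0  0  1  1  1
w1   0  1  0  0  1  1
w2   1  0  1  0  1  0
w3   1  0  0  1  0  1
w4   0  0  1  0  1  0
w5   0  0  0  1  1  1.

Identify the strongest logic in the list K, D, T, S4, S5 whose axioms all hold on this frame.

Serial (axiom D): yes — every world has a successor (e.g. w0 R w0).
Reflexive (axiom T): yes — every world is R-related to itself.
Transitive (axiom 4): no — w0 R w4 and w4 R w2, but not w0 R w2.
Euclidean (axiom 5): no — w0 R w3 and w0 R w4, but not w3 R w4.
So F validates K, D, T; S4 would additionally require R to be transitive. The strongest is T.

T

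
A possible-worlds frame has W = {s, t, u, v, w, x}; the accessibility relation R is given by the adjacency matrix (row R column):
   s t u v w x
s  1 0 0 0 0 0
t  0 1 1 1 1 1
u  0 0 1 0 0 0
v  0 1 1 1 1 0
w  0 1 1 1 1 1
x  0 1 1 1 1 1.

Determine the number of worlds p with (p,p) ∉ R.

R is reflexive; there are no such worlds.

0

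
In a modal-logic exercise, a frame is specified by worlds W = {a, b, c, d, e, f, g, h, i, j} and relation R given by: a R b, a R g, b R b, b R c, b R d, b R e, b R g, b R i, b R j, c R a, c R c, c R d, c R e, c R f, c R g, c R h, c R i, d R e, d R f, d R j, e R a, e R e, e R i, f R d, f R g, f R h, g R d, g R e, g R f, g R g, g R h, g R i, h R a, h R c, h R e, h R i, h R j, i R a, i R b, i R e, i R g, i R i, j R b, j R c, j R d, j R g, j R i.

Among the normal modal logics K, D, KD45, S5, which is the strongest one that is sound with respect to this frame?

D

Serial (axiom D): yes — every world has a successor (e.g. a R b).
Euclidean (axiom 5): no — a R g and a R b, but not g R b.
Transitive (axiom 4): no — a R b and b R c, but not a R c.
Reflexive (axiom T): no — a is not related to itself.
So F validates K, D; KD45 would additionally require R to be Euclidean and transitive. The strongest is D.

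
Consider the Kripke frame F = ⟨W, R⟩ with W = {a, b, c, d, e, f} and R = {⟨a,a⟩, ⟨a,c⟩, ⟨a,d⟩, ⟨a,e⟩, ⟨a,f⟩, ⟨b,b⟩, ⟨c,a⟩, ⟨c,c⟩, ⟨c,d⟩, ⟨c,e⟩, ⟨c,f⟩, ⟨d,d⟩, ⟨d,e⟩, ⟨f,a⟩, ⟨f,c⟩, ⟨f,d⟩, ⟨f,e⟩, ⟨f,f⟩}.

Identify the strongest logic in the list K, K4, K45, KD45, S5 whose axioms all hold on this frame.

K4

Transitive (axiom 4): yes — every two-step R-path is closed by a direct edge.
Euclidean (axiom 5): no — a R d and a R c, but not d R c.
Serial (axiom D): no — e has no R-successor.
Reflexive (axiom T): no — e is not related to itself.
So F validates K, K4; K45 would additionally require R to be Euclidean. The strongest is K4.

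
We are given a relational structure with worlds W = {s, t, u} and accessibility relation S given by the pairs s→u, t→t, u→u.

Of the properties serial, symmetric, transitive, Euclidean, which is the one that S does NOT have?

symmetric

Serial: yes — every world has a successor (e.g. s S u).
Symmetric: no — s S u but not u S s.
Transitive: yes — every two-step S-path is closed by a direct edge.
Euclidean: yes — any two successors of a common world are S-related.
Only symmetric fails.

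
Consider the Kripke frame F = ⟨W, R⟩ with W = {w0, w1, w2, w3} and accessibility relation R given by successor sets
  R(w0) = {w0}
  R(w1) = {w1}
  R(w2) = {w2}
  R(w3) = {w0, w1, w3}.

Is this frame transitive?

Yes

Transitive: yes — every two-step R-path is closed by a direct edge.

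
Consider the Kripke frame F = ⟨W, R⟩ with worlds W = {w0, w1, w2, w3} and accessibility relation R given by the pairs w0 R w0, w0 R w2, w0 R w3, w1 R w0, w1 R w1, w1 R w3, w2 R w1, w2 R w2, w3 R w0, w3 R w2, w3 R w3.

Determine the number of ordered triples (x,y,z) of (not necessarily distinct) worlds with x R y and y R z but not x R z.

Enumerating: (w0,w2,w1), (w1,w0,w2), (w1,w3,w2), (w2,w1,w0), (w2,w1,w3), (w3,w2,w1).

6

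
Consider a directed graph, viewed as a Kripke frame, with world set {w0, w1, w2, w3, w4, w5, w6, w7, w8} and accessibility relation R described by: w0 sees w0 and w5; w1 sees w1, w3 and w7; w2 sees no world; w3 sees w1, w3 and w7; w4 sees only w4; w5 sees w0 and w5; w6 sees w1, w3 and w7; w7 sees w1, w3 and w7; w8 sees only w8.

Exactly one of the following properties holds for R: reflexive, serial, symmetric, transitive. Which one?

transitive

Reflexive: no — w2 is not related to itself.
Serial: no — w2 has no R-successor.
Symmetric: no — w6 R w1 but not w1 R w6.
Transitive: yes — every two-step R-path is closed by a direct edge.
Only transitive holds.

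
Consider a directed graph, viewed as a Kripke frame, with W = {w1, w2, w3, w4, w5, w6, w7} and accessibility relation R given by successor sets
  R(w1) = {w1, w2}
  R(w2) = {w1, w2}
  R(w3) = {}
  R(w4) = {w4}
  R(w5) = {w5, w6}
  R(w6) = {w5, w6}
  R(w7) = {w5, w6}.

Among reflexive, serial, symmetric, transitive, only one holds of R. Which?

Reflexive: no — w3 is not related to itself.
Serial: no — w3 has no R-successor.
Symmetric: no — w7 R w5 but not w5 R w7.
Transitive: yes — every two-step R-path is closed by a direct edge.
Only transitive holds.

transitive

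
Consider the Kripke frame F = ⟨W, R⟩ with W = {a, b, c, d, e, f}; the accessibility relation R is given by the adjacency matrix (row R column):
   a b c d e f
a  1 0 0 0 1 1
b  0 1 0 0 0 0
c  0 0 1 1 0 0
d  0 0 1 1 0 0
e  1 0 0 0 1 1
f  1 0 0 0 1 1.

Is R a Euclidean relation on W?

Yes

Euclidean: yes — any two successors of a common world are R-related.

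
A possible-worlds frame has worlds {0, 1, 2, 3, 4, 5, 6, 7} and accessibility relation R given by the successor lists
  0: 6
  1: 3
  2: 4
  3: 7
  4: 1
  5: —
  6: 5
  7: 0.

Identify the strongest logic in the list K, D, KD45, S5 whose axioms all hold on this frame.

K

Serial (axiom D): no — 5 has no R-successor.
Euclidean (axiom 5): no — 0 R 6 and 0 R 6, but not 6 R 6.
Transitive (axiom 4): no — 0 R 6 and 6 R 5, but not 0 R 5.
Reflexive (axiom T): no — 0 is not related to itself.
So F validates K; D would additionally require R to be serial. The strongest is K.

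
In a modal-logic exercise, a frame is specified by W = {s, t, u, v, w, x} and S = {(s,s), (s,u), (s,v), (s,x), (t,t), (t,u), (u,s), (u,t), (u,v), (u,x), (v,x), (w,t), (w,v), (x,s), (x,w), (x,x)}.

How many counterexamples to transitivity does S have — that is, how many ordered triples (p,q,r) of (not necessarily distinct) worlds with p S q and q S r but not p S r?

Enumerating: (s,u,t), (s,x,w), (t,u,s), (t,u,v), (t,u,x), (u,s,u), (u,t,u), (u,x,w), (v,x,s), (v,x,w), (w,t,u), (w,v,x), (x,s,u), (x,s,v), (x,w,t), (x,w,v).

16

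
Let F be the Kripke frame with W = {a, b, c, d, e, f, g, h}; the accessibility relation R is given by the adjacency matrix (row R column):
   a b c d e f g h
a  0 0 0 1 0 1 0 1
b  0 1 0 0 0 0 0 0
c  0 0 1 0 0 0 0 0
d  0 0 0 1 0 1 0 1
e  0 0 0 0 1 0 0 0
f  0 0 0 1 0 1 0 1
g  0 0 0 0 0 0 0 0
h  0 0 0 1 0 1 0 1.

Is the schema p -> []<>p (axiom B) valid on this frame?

No

The schema B characterises exactly the symmetric frames.
Symmetric: no — a R d but not d R a.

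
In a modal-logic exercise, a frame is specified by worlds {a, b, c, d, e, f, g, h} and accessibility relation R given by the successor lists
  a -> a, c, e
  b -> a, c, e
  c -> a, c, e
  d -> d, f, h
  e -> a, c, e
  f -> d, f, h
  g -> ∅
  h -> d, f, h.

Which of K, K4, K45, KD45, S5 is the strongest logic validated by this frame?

Transitive (axiom 4): yes — every two-step R-path is closed by a direct edge.
Euclidean (axiom 5): yes — any two successors of a common world are R-related.
Serial (axiom D): no — g has no R-successor.
Reflexive (axiom T): no — b is not related to itself.
So F validates K, K4, K45; KD45 would additionally require R to be serial. The strongest is K45.

K45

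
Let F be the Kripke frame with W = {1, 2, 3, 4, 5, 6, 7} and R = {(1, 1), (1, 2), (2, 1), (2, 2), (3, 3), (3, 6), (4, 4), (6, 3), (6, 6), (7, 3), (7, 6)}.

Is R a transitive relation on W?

Yes

Transitive: yes — every two-step R-path is closed by a direct edge.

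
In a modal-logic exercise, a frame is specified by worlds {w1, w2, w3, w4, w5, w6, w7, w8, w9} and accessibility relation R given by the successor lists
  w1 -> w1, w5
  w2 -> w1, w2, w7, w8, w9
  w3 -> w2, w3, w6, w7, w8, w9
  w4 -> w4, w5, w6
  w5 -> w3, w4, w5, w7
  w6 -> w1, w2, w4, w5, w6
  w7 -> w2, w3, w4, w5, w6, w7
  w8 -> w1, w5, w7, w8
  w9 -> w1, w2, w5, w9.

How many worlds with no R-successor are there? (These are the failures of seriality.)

0

R is serial; there are no such worlds.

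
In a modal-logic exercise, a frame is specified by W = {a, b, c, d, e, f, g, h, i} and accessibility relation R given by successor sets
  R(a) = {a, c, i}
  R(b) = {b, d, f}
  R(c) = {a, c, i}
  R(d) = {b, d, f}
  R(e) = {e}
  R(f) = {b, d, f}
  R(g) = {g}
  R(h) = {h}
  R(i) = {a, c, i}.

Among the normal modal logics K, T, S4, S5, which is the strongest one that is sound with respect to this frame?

S5

Reflexive (axiom T): yes — every world is R-related to itself.
Transitive (axiom 4): yes — every two-step R-path is closed by a direct edge.
Euclidean (axiom 5): yes — any two successors of a common world are R-related.
So F validates K, T, S4, S5. The strongest is S5.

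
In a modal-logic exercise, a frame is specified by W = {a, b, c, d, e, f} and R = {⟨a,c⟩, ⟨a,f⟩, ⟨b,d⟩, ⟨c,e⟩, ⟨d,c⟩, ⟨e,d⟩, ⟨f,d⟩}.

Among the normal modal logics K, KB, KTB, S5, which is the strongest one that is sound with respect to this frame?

K

Symmetric (axiom B): no — a R c but not c R a.
Reflexive (axiom T): no — a is not related to itself.
Euclidean (axiom 5): no — a R c and a R f, but not c R f.
So F validates K; KB would additionally require R to be symmetric. The strongest is K.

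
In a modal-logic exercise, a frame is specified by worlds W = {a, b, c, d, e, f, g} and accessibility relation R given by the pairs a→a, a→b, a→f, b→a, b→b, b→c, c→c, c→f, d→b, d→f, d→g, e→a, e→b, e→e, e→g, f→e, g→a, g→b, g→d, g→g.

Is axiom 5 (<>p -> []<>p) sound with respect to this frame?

No

By correspondence theory, 5 is valid on a frame iff R is Euclidean.
Euclidean: no — a R b and a R f, but not b R f.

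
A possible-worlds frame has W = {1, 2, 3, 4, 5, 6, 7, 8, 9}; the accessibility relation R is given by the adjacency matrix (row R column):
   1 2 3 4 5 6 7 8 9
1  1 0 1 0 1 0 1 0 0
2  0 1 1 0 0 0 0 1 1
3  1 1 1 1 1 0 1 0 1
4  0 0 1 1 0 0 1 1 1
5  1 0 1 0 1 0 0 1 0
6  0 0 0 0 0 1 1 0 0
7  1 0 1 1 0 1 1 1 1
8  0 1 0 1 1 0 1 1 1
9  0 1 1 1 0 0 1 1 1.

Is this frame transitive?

No

Transitive: no — 1 R 3 and 3 R 2, but not 1 R 2.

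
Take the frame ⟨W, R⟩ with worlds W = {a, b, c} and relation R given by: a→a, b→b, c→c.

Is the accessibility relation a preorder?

Yes

Reflexive: yes — every world is R-related to itself.
Transitive: yes — every two-step R-path is closed by a direct edge.
So R is a preorder.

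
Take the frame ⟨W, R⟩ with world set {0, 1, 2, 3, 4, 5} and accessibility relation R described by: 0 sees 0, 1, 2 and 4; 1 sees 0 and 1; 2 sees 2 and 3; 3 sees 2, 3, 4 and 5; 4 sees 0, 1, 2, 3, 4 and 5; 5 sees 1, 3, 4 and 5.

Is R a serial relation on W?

Yes

Serial: yes — every world has a successor (e.g. 0 R 0).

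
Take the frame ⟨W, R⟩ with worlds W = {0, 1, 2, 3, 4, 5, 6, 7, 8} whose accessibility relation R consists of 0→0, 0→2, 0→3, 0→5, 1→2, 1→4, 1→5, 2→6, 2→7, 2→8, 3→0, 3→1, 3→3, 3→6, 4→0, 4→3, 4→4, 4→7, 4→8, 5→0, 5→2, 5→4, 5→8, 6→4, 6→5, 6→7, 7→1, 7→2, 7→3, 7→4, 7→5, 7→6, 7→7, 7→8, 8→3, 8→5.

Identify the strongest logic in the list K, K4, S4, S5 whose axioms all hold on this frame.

K

Transitive (axiom 4): no — 0 R 2 and 2 R 6, but not 0 R 6.
Reflexive (axiom T): no — 1 is not related to itself.
Euclidean (axiom 5): no — 0 R 2 and 0 R 3, but not 2 R 3.
So F validates K; K4 would additionally require R to be transitive. The strongest is K.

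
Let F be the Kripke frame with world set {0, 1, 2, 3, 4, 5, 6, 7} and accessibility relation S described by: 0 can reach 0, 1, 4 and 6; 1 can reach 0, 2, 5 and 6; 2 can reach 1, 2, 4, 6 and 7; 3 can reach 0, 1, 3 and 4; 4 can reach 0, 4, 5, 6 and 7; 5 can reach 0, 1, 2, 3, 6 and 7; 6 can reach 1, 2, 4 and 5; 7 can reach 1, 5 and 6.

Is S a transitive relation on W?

No

Transitive: no — 0 S 1 and 1 S 2, but not 0 S 2.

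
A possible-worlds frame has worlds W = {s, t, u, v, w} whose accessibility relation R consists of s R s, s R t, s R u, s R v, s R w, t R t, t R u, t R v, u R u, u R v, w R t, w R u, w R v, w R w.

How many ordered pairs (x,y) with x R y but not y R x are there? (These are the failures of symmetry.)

10

Enumerating: (s,t), (s,u), (s,v), (s,w), (t,u), (t,v), (u,v), (w,t), (w,u), (w,v).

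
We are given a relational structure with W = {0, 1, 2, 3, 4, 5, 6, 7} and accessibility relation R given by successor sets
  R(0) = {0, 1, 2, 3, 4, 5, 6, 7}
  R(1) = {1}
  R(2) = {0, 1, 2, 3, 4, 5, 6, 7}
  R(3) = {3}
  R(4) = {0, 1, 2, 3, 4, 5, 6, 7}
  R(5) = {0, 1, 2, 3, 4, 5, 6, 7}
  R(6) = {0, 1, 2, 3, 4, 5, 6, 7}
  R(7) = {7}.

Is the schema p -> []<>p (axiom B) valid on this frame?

The schema B characterises exactly the symmetric frames.
Symmetric: no — 0 R 1 but not 1 R 0.

No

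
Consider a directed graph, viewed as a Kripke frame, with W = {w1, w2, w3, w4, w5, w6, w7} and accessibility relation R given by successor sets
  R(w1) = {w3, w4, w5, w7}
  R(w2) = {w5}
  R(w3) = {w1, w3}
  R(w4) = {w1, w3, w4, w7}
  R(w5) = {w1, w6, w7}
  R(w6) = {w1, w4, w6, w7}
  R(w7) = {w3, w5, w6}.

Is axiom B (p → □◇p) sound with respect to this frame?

No

Axiom B corresponds to the accessibility relation being symmetric.
Symmetric: no — w1 R w7 but not w7 R w1.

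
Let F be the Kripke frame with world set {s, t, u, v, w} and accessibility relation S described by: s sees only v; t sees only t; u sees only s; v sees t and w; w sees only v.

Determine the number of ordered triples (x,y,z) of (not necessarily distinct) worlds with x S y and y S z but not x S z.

6

Enumerating: (s,v,t), (s,v,w), (u,s,v), (v,w,v), (w,v,t), (w,v,w).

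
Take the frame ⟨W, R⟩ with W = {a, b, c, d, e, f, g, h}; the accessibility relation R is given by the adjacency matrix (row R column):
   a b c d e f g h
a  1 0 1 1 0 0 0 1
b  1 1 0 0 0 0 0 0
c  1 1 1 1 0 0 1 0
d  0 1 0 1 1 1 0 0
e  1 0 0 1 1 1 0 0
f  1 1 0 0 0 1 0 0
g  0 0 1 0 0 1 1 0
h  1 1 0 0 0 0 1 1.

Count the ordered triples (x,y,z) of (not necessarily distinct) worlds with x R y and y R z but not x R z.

33

Enumerating: (a,c,b), (a,c,g), (a,d,b), (a,d,e), (a,d,f), (a,h,b), (a,h,g), (b,a,c), (b,a,d), (b,a,h), (c,a,h), (c,d,e), … and 21 more.
Total: 33.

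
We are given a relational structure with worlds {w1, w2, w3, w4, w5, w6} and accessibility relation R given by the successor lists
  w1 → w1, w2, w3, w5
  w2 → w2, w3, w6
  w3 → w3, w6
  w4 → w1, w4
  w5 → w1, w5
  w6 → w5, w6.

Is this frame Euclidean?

No

Euclidean: no — w1 R w2 and w1 R w5, but not w2 R w5.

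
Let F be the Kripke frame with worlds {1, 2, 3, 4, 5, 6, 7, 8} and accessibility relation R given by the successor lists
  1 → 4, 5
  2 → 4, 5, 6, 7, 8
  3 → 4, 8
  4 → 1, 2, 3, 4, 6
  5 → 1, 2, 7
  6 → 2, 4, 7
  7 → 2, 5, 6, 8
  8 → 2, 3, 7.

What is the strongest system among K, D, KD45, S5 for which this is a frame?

Serial (axiom D): yes — every world has a successor (e.g. 1 R 4).
Euclidean (axiom 5): no — 1 R 4 and 1 R 5, but not 4 R 5.
Transitive (axiom 4): no — 1 R 4 and 4 R 2, but not 1 R 2.
Reflexive (axiom T): no — 1 is not related to itself.
So F validates K, D; KD45 would additionally require R to be Euclidean and transitive. The strongest is D.

D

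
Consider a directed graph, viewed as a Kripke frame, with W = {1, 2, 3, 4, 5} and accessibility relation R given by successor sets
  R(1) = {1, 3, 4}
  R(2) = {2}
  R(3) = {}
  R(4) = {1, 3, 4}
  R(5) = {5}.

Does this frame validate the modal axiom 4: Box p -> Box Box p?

Axiom 4 corresponds to the accessibility relation being transitive.
Transitive: yes — every two-step R-path is closed by a direct edge.

Yes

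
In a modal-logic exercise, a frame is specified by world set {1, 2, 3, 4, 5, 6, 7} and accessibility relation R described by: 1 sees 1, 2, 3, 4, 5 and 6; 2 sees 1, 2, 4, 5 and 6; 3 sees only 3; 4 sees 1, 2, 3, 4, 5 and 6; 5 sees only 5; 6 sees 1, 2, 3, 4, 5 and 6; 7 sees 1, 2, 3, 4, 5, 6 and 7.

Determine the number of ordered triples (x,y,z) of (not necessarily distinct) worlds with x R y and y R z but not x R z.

Enumerating: (2,1,3), (2,4,3), (2,6,3).

3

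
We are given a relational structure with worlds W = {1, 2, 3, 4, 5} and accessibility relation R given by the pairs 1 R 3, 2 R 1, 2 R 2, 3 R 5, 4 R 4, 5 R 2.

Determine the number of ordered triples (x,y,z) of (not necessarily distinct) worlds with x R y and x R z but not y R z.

Enumerating: (1,3,3), (2,1,1), (2,1,2), (3,5,5).

4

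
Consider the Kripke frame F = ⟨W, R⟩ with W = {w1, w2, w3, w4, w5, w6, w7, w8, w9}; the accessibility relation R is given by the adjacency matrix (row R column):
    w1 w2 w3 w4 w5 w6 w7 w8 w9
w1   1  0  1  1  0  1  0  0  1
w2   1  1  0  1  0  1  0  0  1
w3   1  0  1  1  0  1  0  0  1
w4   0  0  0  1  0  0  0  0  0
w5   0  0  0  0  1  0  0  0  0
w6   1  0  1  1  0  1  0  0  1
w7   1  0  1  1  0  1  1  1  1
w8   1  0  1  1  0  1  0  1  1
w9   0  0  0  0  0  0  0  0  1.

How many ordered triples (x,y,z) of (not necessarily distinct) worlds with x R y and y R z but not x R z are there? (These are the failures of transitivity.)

2

Enumerating: (w2,w1,w3), (w2,w6,w3).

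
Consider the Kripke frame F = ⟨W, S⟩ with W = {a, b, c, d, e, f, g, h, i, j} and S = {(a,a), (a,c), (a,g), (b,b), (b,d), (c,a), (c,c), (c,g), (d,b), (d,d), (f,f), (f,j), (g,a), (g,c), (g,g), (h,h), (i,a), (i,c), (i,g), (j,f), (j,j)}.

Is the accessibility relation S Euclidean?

Euclidean: yes — any two successors of a common world are S-related.

Yes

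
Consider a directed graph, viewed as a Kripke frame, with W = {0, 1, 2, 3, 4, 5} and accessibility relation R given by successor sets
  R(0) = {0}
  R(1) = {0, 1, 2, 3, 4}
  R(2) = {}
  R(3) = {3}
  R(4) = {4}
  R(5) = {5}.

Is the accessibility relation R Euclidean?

No

Euclidean: no — 1 R 0 and 1 R 2, but not 0 R 2.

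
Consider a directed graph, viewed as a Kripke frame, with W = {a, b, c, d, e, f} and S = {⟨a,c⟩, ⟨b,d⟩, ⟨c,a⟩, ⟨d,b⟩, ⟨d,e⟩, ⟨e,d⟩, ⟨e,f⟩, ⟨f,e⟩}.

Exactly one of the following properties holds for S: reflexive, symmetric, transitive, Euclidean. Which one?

symmetric

Reflexive: no — a is not related to itself.
Symmetric: yes — every pair in S has its reverse in S.
Transitive: no — b S d and d S e, but not b S e.
Euclidean: no — d S b and d S e, but not b S e.
Only symmetric holds.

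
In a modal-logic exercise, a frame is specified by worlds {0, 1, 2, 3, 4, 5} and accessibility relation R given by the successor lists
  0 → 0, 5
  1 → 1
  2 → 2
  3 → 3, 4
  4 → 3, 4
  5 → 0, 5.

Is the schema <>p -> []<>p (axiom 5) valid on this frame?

Axiom 5 corresponds to the accessibility relation being Euclidean.
Euclidean: yes — any two successors of a common world are R-related.

Yes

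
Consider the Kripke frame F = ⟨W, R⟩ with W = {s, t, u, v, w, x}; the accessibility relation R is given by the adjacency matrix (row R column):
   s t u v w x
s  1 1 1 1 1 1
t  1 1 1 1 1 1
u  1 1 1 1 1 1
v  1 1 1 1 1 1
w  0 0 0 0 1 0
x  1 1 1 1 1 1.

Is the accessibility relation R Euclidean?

Euclidean: no — s R w and s R t, but not w R t.

No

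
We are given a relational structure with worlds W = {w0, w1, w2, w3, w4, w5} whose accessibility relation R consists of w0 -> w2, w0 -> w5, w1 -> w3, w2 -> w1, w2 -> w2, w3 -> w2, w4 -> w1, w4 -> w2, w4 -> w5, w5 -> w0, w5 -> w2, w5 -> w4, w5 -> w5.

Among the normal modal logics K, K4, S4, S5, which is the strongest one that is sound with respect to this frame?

Transitive (axiom 4): no — w0 R w2 and w2 R w1, but not w0 R w1.
Reflexive (axiom T): no — w0 is not related to itself.
Euclidean (axiom 5): no — w0 R w2 and w0 R w5, but not w2 R w5.
So F validates K; K4 would additionally require R to be transitive. The strongest is K.

K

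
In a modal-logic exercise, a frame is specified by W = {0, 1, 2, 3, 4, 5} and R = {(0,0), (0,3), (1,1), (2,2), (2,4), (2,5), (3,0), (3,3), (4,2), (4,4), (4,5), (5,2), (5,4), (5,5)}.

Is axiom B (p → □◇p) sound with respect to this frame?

Yes

Axiom B corresponds to the accessibility relation being symmetric.
Symmetric: yes — every pair in R has its reverse in R.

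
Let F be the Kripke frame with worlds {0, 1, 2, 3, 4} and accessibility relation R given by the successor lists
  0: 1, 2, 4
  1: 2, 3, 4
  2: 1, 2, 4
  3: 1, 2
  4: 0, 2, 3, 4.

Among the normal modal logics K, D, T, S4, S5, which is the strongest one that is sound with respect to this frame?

D

Serial (axiom D): yes — every world has a successor (e.g. 0 R 1).
Reflexive (axiom T): no — 0 is not related to itself.
Transitive (axiom 4): no — 0 R 1 and 1 R 3, but not 0 R 3.
Euclidean (axiom 5): no — 0 R 4 and 0 R 1, but not 4 R 1.
So F validates K, D; T would additionally require R to be reflexive. The strongest is D.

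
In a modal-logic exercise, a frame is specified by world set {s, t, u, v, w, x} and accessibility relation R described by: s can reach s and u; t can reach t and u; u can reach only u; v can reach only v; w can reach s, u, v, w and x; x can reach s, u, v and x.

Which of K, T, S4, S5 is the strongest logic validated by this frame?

S4

Reflexive (axiom T): yes — every world is R-related to itself.
Transitive (axiom 4): yes — every two-step R-path is closed by a direct edge.
Euclidean (axiom 5): no — w R s and w R v, but not s R v.
So F validates K, T, S4; S5 would additionally require R to be Euclidean. The strongest is S4.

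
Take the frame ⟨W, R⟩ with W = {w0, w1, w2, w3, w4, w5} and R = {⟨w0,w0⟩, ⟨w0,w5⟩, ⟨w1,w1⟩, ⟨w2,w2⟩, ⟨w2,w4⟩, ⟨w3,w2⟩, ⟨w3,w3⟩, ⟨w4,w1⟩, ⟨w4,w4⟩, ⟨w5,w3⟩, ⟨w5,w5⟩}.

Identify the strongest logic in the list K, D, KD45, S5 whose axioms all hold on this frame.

D

Serial (axiom D): yes — every world has a successor (e.g. w0 R w0).
Euclidean (axiom 5): no — w0 R w5 and w0 R w0, but not w5 R w0.
Transitive (axiom 4): no — w0 R w5 and w5 R w3, but not w0 R w3.
Reflexive (axiom T): yes — every world is R-related to itself.
So F validates K, D; KD45 would additionally require R to be Euclidean and transitive. The strongest is D.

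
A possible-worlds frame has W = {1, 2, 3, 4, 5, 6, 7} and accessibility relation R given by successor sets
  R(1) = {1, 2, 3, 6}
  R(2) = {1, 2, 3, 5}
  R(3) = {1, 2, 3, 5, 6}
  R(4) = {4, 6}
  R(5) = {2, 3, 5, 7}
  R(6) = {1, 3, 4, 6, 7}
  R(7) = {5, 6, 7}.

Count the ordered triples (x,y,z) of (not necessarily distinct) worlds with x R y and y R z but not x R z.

Enumerating: (1,2,5), (1,3,5), (1,6,4), (1,6,7), (2,1,6), (2,3,6), (2,5,7), (3,5,7), (3,6,4), (3,6,7), (4,6,1), (4,6,3), … and 14 more.
Total: 26.

26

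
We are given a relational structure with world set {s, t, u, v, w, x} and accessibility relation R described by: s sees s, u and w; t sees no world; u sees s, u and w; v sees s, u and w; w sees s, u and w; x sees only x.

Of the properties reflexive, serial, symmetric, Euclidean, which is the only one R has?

Reflexive: no — t is not related to itself.
Serial: no — t has no R-successor.
Symmetric: no — v R s but not s R v.
Euclidean: yes — any two successors of a common world are R-related.
Only Euclidean holds.

Euclidean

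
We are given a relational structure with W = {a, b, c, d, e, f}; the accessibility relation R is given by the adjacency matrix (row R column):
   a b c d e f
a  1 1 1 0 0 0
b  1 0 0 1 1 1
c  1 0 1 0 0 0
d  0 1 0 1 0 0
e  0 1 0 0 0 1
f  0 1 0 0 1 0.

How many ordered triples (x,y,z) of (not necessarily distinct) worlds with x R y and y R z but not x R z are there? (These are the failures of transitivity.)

Enumerating: (a,b,d), (a,b,e), (a,b,f), (b,a,b), (b,a,c), (b,d,b), (b,e,b), (b,f,b), (c,a,b), (d,b,a), (d,b,e), (d,b,f), … and 8 more.
Total: 20.

20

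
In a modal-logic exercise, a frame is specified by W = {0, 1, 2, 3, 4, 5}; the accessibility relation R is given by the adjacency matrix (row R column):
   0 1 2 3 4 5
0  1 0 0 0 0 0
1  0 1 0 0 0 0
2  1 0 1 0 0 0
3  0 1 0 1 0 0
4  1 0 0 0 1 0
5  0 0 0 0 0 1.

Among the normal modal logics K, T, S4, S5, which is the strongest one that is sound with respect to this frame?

S4

Reflexive (axiom T): yes — every world is R-related to itself.
Transitive (axiom 4): yes — every two-step R-path is closed by a direct edge.
Euclidean (axiom 5): no — 2 R 0 and 2 R 2, but not 0 R 2.
So F validates K, T, S4; S5 would additionally require R to be Euclidean. The strongest is S4.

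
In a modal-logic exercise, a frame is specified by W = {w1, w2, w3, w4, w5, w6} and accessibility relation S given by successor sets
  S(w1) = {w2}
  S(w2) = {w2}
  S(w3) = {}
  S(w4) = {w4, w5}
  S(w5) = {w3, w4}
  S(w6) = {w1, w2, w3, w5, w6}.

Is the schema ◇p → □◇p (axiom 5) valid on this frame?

Axiom 5 corresponds to the accessibility relation being Euclidean.
Euclidean: no — w5 S w3 and w5 S w4, but not w3 S w4.

No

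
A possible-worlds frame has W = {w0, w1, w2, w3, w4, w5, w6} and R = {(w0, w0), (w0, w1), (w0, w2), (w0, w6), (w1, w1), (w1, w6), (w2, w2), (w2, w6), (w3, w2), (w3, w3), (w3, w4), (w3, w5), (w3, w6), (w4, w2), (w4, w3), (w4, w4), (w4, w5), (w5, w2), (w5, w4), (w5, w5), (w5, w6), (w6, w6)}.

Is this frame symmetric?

Symmetric: no — w0 R w1 but not w1 R w0.

No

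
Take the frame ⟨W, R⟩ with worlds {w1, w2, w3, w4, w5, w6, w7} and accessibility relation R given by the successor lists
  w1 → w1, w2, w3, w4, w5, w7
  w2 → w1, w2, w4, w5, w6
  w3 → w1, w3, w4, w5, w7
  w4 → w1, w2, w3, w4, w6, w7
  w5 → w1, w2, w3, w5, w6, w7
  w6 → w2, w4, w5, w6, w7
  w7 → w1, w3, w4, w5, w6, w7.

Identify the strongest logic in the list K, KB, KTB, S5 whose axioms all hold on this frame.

KTB

Symmetric (axiom B): yes — every pair in R has its reverse in R.
Reflexive (axiom T): yes — every world is R-related to itself.
Euclidean (axiom 5): no — w1 R w2 and w1 R w3, but not w2 R w3.
So F validates K, KB, KTB; S5 would additionally require R to be Euclidean. The strongest is KTB.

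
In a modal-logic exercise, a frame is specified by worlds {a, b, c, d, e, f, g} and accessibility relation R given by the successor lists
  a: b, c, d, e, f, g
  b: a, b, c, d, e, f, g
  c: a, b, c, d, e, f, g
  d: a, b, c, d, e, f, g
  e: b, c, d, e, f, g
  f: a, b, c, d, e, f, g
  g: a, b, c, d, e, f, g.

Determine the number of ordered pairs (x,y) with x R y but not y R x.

Enumerating: (a,e).

1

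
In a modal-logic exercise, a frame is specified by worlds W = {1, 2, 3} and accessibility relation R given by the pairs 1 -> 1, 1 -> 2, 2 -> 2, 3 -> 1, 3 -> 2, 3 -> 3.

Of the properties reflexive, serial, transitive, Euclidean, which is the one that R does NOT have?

Euclidean

Reflexive: yes — every world is R-related to itself.
Serial: yes — every world has a successor (e.g. 1 R 1).
Transitive: yes — every two-step R-path is closed by a direct edge.
Euclidean: no — 3 R 2 and 3 R 1, but not 2 R 1.
Only Euclidean fails.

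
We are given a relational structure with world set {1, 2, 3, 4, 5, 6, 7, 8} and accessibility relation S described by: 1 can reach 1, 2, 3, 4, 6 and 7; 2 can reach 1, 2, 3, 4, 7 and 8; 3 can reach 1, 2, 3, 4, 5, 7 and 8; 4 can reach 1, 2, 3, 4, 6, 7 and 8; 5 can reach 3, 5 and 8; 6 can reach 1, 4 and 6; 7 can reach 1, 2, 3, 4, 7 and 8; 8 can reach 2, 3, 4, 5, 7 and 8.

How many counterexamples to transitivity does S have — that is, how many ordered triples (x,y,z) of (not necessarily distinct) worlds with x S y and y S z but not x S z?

Enumerating: (1,2,8), (1,3,5), (1,3,8), (1,4,8), (1,7,8), (2,1,6), (2,3,5), (2,4,6), (2,8,5), (3,1,6), (3,4,6), (4,3,5), … and 24 more.
Total: 36.

36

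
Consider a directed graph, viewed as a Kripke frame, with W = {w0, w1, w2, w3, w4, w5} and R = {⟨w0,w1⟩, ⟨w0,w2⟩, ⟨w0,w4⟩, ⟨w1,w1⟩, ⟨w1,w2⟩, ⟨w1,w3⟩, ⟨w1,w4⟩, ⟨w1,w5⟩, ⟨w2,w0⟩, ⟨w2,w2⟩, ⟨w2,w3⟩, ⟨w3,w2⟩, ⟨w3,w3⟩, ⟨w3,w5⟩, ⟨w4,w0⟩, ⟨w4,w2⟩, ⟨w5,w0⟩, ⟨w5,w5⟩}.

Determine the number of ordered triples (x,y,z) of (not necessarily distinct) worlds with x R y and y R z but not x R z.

19

Enumerating: (w0,w1,w3), (w0,w1,w5), (w0,w2,w0), (w0,w2,w3), (w0,w4,w0), (w1,w2,w0), (w1,w4,w0), (w1,w5,w0), (w2,w0,w1), (w2,w0,w4), (w2,w3,w5), (w3,w2,w0), … and 7 more.
Total: 19.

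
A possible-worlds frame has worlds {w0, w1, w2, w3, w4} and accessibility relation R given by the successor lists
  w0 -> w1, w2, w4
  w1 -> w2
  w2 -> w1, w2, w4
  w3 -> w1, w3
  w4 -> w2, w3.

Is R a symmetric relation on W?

Symmetric: no — w0 R w1 but not w1 R w0.

No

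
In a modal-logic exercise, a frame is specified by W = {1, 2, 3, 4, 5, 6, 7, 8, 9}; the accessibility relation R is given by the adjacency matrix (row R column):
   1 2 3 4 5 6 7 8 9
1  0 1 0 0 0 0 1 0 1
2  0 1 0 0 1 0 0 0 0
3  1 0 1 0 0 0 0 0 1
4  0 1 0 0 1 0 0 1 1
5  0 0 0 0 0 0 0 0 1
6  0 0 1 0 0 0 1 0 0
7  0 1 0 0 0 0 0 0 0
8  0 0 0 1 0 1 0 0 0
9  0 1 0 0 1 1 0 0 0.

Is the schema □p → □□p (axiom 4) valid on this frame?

No

By correspondence theory, 4 is valid on a frame iff R is transitive.
Transitive: no — 1 R 2 and 2 R 5, but not 1 R 5.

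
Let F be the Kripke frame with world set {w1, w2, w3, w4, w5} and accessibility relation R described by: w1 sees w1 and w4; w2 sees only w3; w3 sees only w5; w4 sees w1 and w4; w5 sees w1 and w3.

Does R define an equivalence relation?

No

Reflexive: no — w2 is not related to itself.
Symmetric: no — w2 R w3 but not w3 R w2.
Transitive: no — w2 R w3 and w3 R w5, but not w2 R w5.
So R is not an equivalence relation.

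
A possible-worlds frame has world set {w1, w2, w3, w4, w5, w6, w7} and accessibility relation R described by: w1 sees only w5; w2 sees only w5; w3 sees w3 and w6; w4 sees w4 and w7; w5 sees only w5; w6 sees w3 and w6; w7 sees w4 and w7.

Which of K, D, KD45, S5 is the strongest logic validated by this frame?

KD45

Serial (axiom D): yes — every world has a successor (e.g. w1 R w5).
Euclidean (axiom 5): yes — any two successors of a common world are R-related.
Transitive (axiom 4): yes — every two-step R-path is closed by a direct edge.
Reflexive (axiom T): no — w1 is not related to itself.
So F validates K, D, KD45; S5 would additionally require R to be reflexive. The strongest is KD45.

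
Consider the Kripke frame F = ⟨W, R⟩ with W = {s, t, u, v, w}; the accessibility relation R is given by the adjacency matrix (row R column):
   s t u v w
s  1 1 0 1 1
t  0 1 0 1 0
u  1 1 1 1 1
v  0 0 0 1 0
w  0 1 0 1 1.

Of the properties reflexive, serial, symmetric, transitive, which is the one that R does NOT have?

symmetric

Reflexive: yes — every world is R-related to itself.
Serial: yes — every world has a successor (e.g. s R s).
Symmetric: no — s R t but not t R s.
Transitive: yes — every two-step R-path is closed by a direct edge.
Only symmetric fails.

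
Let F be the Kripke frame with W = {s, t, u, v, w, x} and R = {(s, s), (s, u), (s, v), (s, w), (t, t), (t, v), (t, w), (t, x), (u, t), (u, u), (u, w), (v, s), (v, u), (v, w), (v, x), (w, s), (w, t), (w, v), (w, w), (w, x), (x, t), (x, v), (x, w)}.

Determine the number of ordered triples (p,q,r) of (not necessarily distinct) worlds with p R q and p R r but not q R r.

Enumerating: (s,u,s), (s,u,v), (s,v,v), (s,w,u), (t,v,t), (t,v,v), (t,x,x), (u,t,u), (u,w,u), (v,s,x), (v,u,s), (v,u,x), … and 13 more.
Total: 25.

25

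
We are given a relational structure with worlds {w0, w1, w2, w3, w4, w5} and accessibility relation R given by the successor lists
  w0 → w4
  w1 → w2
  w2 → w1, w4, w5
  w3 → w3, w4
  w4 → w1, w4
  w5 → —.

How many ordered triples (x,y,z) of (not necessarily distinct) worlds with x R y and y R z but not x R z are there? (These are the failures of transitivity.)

7

Enumerating: (w0,w4,w1), (w1,w2,w1), (w1,w2,w4), (w1,w2,w5), (w2,w1,w2), (w3,w4,w1), (w4,w1,w2).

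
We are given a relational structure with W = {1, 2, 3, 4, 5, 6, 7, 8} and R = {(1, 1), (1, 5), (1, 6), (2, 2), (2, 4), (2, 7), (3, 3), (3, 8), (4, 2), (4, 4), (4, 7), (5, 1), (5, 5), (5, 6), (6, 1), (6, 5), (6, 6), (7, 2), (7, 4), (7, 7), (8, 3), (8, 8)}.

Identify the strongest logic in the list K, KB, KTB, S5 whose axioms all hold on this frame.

Symmetric (axiom B): yes — every pair in R has its reverse in R.
Reflexive (axiom T): yes — every world is R-related to itself.
Euclidean (axiom 5): yes — any two successors of a common world are R-related.
So F validates K, KB, KTB, S5. The strongest is S5.

S5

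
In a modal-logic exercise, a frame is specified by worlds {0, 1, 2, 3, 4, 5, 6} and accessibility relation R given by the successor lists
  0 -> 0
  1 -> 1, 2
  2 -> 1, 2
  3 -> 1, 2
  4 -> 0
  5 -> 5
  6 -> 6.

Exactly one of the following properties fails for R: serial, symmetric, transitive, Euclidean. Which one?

Serial: yes — every world has a successor (e.g. 0 R 0).
Symmetric: no — 3 R 1 but not 1 R 3.
Transitive: yes — every two-step R-path is closed by a direct edge.
Euclidean: yes — any two successors of a common world are R-related.
Only symmetric fails.

symmetric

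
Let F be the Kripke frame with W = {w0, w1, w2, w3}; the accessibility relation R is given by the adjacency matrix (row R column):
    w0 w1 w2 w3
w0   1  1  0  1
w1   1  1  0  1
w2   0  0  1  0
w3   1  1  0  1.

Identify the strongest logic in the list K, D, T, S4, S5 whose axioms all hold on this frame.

S5

Serial (axiom D): yes — every world has a successor (e.g. w0 R w0).
Reflexive (axiom T): yes — every world is R-related to itself.
Transitive (axiom 4): yes — every two-step R-path is closed by a direct edge.
Euclidean (axiom 5): yes — any two successors of a common world are R-related.
So F validates K, D, T, S4, S5. The strongest is S5.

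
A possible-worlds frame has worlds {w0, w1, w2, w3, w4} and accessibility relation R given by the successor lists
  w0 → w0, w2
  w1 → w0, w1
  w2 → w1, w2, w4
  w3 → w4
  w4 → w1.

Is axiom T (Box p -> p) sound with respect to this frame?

The schema T characterises exactly the reflexive frames.
Reflexive: no — w3 is not related to itself.

No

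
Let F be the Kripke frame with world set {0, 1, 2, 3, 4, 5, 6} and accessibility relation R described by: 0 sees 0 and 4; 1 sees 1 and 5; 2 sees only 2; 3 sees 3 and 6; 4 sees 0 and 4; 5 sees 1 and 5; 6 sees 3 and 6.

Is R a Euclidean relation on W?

Yes

Euclidean: yes — any two successors of a common world are R-related.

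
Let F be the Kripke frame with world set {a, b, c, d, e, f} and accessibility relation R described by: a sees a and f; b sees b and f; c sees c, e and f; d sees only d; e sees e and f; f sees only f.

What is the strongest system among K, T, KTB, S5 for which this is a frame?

T

Reflexive (axiom T): yes — every world is R-related to itself.
Symmetric (axiom B): no — a R f but not f R a.
Euclidean (axiom 5): no — c R f and c R e, but not f R e.
So F validates K, T; KTB would additionally require R to be symmetric. The strongest is T.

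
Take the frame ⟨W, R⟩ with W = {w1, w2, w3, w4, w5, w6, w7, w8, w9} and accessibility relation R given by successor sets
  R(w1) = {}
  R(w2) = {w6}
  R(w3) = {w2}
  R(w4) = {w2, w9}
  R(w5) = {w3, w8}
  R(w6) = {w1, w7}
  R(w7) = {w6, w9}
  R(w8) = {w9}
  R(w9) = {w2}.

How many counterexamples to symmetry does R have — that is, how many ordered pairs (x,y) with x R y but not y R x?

10

Enumerating: (w2,w6), (w3,w2), (w4,w2), (w4,w9), (w5,w3), (w5,w8), (w6,w1), (w7,w9), (w8,w9), (w9,w2).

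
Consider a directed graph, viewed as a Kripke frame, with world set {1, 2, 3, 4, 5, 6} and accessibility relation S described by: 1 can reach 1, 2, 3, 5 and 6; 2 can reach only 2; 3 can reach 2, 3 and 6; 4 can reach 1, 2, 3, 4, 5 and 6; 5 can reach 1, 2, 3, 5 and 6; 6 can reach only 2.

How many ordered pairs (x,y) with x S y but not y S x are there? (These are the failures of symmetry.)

14

Enumerating: (1,2), (1,3), (1,6), (3,2), (3,6), (4,1), (4,2), (4,3), (4,5), (4,6), (5,2), (5,3), (5,6), (6,2).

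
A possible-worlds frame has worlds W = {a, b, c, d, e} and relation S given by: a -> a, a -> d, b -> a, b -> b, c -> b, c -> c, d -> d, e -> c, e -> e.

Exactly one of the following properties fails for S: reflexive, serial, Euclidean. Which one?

Reflexive: yes — every world is S-related to itself.
Serial: yes — every world has a successor (e.g. a S a).
Euclidean: no — a S d and a S a, but not d S a.
Only Euclidean fails.

Euclidean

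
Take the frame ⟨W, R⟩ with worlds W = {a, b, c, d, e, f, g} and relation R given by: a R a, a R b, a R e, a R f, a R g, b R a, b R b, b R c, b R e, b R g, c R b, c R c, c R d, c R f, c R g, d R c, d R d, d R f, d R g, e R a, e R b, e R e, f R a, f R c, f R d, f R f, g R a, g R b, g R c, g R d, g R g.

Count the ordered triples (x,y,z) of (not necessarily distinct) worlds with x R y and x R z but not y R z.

Enumerating: (a,b,f), (a,e,f), (a,e,g), (a,f,b), (a,f,e), (a,f,g), (a,g,e), (a,g,f), (b,a,c), (b,c,a), (b,c,e), (b,e,c), … and 20 more.
Total: 32.

32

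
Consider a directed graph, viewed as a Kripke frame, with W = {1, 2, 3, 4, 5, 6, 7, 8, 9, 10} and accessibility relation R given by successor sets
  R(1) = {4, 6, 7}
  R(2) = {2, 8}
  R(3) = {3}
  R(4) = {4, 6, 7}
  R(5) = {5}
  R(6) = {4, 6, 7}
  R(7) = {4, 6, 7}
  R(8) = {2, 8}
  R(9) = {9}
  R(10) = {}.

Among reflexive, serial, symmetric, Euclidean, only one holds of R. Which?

Euclidean

Reflexive: no — 1 is not related to itself.
Serial: no — 10 has no R-successor.
Symmetric: no — 1 R 4 but not 4 R 1.
Euclidean: yes — any two successors of a common world are R-related.
Only Euclidean holds.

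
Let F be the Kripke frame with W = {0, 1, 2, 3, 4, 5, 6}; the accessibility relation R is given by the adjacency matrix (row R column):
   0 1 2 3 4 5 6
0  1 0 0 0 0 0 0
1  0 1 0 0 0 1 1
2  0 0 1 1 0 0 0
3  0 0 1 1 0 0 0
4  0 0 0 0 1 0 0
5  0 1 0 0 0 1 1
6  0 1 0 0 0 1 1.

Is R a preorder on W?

Yes

Reflexive: yes — every world is R-related to itself.
Transitive: yes — every two-step R-path is closed by a direct edge.
So R is a preorder.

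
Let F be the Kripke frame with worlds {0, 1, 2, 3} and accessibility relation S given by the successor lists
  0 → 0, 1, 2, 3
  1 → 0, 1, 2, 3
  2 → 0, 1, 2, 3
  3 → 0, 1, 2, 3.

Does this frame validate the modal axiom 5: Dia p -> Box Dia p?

Axiom 5 corresponds to the accessibility relation being Euclidean.
Euclidean: yes — any two successors of a common world are S-related.

Yes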